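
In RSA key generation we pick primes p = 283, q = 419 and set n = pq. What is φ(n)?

117876

φ(118577) = 118577 · (1 − 1/283) · (1 − 1/419)
       = 118577 · 117876/118577 = 117876.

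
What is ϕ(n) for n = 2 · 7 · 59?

φ(2) = 2 − 1 = 1.
φ(7) = 7 − 1 = 6.
φ(59) = 59 − 1 = 58.
φ(826) = 1 × 6 × 58 = 348.

348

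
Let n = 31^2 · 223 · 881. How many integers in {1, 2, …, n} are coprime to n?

φ(31^2) = 31^2 − 31^1 = 961 − 31 = 930.
φ(223) = 223 − 1 = 222.
φ(881) = 881 − 1 = 880.
Since φ is multiplicative, φ(188800943) = 930 · 222 · 880 = 181684800.

181684800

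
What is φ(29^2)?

812

φ(29^2) = 29^2 − 29^1 = 841 − 29 = 812.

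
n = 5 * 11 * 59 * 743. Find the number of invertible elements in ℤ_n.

φ(2411035) = 2411035 · (1 − 1/5) · (1 − 1/11) · (1 − 1/59) · (1 − 1/743)
       = 2411035 · 1721440/2411035 = 1721440.

1721440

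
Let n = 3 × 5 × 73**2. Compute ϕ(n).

φ(3) = 3 − 1 = 2.
φ(5) = 5 − 1 = 4.
φ(73^2) = 73^1·(73−1) = 73·72 = 5256.
φ(79935) = 2 × 4 × 5256 = 42048.

42048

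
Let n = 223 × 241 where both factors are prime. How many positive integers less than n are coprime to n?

For distinct primes, φ(pq) = (p−1)(q−1) = 222 × 240 = 53280.

53280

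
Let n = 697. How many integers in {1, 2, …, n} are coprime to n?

640

First factor: 697 = 17 × 41.
φ(697) = 697 · (1 − 1/17) · (1 − 1/41)
       = 697 · 640/697 = 640.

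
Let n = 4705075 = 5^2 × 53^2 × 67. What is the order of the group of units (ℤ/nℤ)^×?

3637920

φ(5^2) = 5^2 − 5^1 = 25 − 5 = 20.
φ(53^2) = 53^1·(53−1) = 53·52 = 2756.
φ(67) = 67 − 1 = 66.
Multiply: 20 · 2756 · 66 = 3637920.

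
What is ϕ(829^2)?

φ(829^2) = 829^2 − 829^1 = 687241 − 829 = 686412.

686412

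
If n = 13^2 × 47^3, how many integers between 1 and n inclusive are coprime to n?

φ(17546087) = 17546087 · (1 − 1/13) · (1 − 1/47)
       = 17546087 · 552/611 = 15851784.

15851784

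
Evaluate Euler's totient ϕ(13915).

9680

Prime factorization: 13915 = 5 · 11^2 · 23.
φ(13915) = 13915 · (1 − 1/5) · (1 − 1/11) · (1 − 1/23)
       = 13915 · 880/1265 = 9680.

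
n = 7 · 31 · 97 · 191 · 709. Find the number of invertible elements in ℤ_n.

φ(2850434531) = 2850434531 · (1 − 1/7) · (1 − 1/31) · (1 − 1/97) · (1 − 1/191) · (1 − 1/709)
       = 2850434531 · 2324505600/2850434531 = 2324505600.

2324505600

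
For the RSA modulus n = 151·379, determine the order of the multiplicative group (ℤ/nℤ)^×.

56700

φ(n) = (p − 1)(q − 1) = (151−1)(379−1) = 150·378 = 56700.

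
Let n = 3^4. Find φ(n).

54

φ(81) = 81 · (1 − 1/3)
       = 81 · 2/3 = 54.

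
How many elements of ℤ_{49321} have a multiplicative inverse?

Factor 49321: 49321 = 31 × 37 × 43.
φ(31) = 31 − 1 = 30.
φ(37) = 37 − 1 = 36.
φ(43) = 43 − 1 = 42.
φ(49321) = 30 × 36 × 42 = 45360.

45360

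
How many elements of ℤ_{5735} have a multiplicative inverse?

4320

5735 = 5 · 31 · 37.
φ(5) = 5 − 1 = 4.
φ(31) = 31 − 1 = 30.
φ(37) = 37 − 1 = 36.
Since φ is multiplicative, φ(5735) = 4 · 30 · 36 = 4320.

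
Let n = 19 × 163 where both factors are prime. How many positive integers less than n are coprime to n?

2916

φ(3097) = 3097 · (1 − 1/19) · (1 − 1/163)
       = 3097 · 2916/3097 = 2916.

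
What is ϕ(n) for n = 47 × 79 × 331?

φ(47) = 47 − 1 = 46.
φ(79) = 79 − 1 = 78.
φ(331) = 331 − 1 = 330.
φ(1229003) = 46 × 78 × 330 = 1184040.

1184040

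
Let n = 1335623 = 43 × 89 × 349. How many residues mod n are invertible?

φ(43) = 43 − 1 = 42.
φ(89) = 89 − 1 = 88.
φ(349) = 349 − 1 = 348.
φ(1335623) = 42 × 88 × 348 = 1286208.

1286208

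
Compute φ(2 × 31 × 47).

1380

φ(2) = 2 − 1 = 1.
φ(31) = 31 − 1 = 30.
φ(47) = 47 − 1 = 46.
Multiply: 1 · 30 · 46 = 1380.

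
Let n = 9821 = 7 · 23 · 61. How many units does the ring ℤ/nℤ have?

7920

φ(9821) = 9821 · (1 − 1/7) · (1 − 1/23) · (1 − 1/61)
       = 9821 · 7920/9821 = 7920.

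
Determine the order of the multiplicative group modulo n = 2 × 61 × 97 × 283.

1624320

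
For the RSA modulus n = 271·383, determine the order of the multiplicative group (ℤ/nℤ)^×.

103140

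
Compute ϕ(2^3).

4

φ(8) = 8 · (1 − 1/2)
       = 8 · 1/2 = 4.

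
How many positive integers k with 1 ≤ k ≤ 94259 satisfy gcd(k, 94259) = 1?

79200

94259 = 11^2 · 19 · 41.
φ(11^2) = 11^1·(11−1) = 11·10 = 110.
φ(19) = 19 − 1 = 18.
φ(41) = 41 − 1 = 40.
φ(94259) = 110 × 18 × 40 = 79200.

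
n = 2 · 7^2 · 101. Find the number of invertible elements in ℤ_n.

4200

φ(9898) = 9898 · (1 − 1/2) · (1 − 1/7) · (1 − 1/101)
       = 9898 · 600/1414 = 4200.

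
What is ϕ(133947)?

Factor 133947: 133947 = 3**3 · 11**2 · 41.
φ(3^3) = 3^3 − 3^2 = 27 − 9 = 18.
φ(11^2) = 11^1·(11−1) = 11·10 = 110.
φ(41) = 41 − 1 = 40.
φ(133947) = 18 × 110 × 40 = 79200.

79200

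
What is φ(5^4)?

φ(625) = 625 · (1 − 1/5)
       = 625 · 4/5 = 500.

500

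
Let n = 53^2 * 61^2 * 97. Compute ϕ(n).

968348160

φ(53^2) = 53^1·(53−1) = 53·52 = 2756.
φ(61^2) = 61^1·(61−1) = 61·60 = 3660.
φ(97) = 97 − 1 = 96.
Since φ is multiplicative, φ(1013872033) = 2756 · 3660 · 96 = 968348160.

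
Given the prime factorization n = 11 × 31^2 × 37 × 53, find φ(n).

17409600

φ(20729731) = 20729731 · (1 − 1/11) · (1 − 1/31) · (1 − 1/37) · (1 − 1/53)
       = 20729731 · 561600/668701 = 17409600.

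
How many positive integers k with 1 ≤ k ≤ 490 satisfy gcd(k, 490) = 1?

168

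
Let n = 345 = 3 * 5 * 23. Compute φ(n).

φ(345) = 345 · (1 − 1/3) · (1 − 1/5) · (1 − 1/23)
       = 345 · 176/345 = 176.

176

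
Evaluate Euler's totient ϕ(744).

744 = 2^3 × 3 × 31.
φ(2^3) = 2^2·(2−1) = 4·1 = 4.
φ(3) = 3 − 1 = 2.
φ(31) = 31 − 1 = 30.
Multiply: 4 · 2 · 30 = 240.

240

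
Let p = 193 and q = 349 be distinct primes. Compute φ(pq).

φ(67357) = 67357 · (1 − 1/193) · (1 − 1/349)
       = 67357 · 66816/67357 = 66816.

66816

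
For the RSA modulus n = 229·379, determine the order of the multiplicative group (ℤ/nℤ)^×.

86184

φ(pq) = (p−1)(q−1) = 228 · 378 = 86184.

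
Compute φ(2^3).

4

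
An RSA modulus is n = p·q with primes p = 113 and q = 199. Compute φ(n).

For distinct primes, φ(pq) = (p−1)(q−1) = 112 × 198 = 22176.

22176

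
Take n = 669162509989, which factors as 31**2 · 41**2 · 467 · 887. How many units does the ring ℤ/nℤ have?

φ(31^2) = 31^2 − 31^1 = 961 − 31 = 930.
φ(41^2) = 41^2 − 41^1 = 1681 − 41 = 1640.
φ(467) = 467 − 1 = 466.
φ(887) = 887 − 1 = 886.
Since φ is multiplicative, φ(669162509989) = 930 · 1640 · 466 · 886 = 629718475200.

629718475200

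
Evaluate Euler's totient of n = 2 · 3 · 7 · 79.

936

φ(2) = 2 − 1 = 1.
φ(3) = 3 − 1 = 2.
φ(7) = 7 − 1 = 6.
φ(79) = 79 − 1 = 78.
Since φ is multiplicative, φ(3318) = 1 · 2 · 6 · 78 = 936.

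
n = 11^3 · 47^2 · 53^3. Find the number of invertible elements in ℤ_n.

382116809360

φ(437725028983) = 437725028983 · (1 − 1/11) · (1 − 1/47) · (1 − 1/53)
       = 437725028983 · 23920/27401 = 382116809360.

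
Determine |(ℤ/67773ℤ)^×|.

40320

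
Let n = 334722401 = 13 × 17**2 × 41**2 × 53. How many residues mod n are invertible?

278353920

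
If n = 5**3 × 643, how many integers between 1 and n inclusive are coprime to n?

φ(80375) = 80375 · (1 − 1/5) · (1 − 1/643)
       = 80375 · 2568/3215 = 64200.

64200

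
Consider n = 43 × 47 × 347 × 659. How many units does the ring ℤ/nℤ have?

φ(462148133) = 462148133 · (1 − 1/43) · (1 − 1/47) · (1 − 1/347) · (1 − 1/659)
       = 462148133 · 439854576/462148133 = 439854576.

439854576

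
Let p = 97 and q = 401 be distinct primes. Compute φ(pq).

38400

φ(n) = (p − 1)(q − 1) = (97−1)(401−1) = 96·400 = 38400.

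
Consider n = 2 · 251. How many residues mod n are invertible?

φ(502) = 502 · (1 − 1/2) · (1 − 1/251)
       = 502 · 250/502 = 250.

250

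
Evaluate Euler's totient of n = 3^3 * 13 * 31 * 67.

427680

φ(3^3) = 3^3 − 3^2 = 27 − 9 = 18.
φ(13) = 13 − 1 = 12.
φ(31) = 31 − 1 = 30.
φ(67) = 67 − 1 = 66.
Multiply: 18 · 12 · 30 · 66 = 427680.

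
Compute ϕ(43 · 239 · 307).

φ(3155039) = 3155039 · (1 − 1/43) · (1 − 1/239) · (1 − 1/307)
       = 3155039 · 3058776/3155039 = 3058776.

3058776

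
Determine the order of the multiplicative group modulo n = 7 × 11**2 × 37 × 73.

φ(2287747) = 2287747 · (1 − 1/7) · (1 − 1/11) · (1 − 1/37) · (1 − 1/73)
       = 2287747 · 155520/207977 = 1710720.

1710720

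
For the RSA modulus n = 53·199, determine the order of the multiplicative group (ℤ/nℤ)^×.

10296

For distinct primes, φ(pq) = (p−1)(q−1) = 52 × 198 = 10296.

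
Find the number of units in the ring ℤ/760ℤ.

288

Prime factorization: 760 = 2**3 · 5 · 19.
φ(760) = 760 · (1 − 1/2) · (1 − 1/5) · (1 − 1/19)
       = 760 · 72/190 = 288.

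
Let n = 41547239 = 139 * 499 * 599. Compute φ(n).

φ(41547239) = 41547239 · (1 − 1/139) · (1 − 1/499) · (1 − 1/599)
       = 41547239 · 41096952/41547239 = 41096952.

41096952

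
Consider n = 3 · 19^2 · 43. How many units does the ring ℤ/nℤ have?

φ(46569) = 46569 · (1 − 1/3) · (1 − 1/19) · (1 − 1/43)
       = 46569 · 1512/2451 = 28728.

28728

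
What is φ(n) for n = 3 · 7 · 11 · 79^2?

739440

φ(1441671) = 1441671 · (1 − 1/3) · (1 − 1/7) · (1 − 1/11) · (1 − 1/79)
       = 1441671 · 9360/18249 = 739440.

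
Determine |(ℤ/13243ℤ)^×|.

Prime factorization: 13243 = 17 × 19 × 41.
φ(13243) = 13243 · (1 − 1/17) · (1 − 1/19) · (1 − 1/41)
       = 13243 · 11520/13243 = 11520.

11520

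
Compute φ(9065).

6048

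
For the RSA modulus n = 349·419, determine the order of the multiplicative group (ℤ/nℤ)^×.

145464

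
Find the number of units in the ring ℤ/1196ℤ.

528

Factor 1196: 1196 = 2**2 * 13 * 23.
φ(2^2) = 2^1·(2−1) = 2·1 = 2.
φ(13) = 13 − 1 = 12.
φ(23) = 23 − 1 = 22.
Multiply: 2 · 12 · 22 = 528.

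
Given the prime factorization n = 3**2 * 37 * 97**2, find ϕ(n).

φ(3133197) = 3133197 · (1 − 1/3) · (1 − 1/37) · (1 − 1/97)
       = 3133197 · 6912/10767 = 2011392.

2011392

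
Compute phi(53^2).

2756

φ(53^2) = 53^1·(53−1) = 53·52 = 2756.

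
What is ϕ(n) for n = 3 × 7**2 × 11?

840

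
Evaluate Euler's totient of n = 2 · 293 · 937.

φ(2) = 2 − 1 = 1.
φ(293) = 293 − 1 = 292.
φ(937) = 937 − 1 = 936.
Since φ is multiplicative, φ(549082) = 1 · 292 · 936 = 273312.

273312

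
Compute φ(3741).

Factor 3741: 3741 = 3 · 29 · 43.
φ(3741) = 3741 · (1 − 1/3) · (1 − 1/29) · (1 − 1/43)
       = 3741 · 2352/3741 = 2352.

2352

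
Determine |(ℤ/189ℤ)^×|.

108

Factor 189: 189 = 3^3 * 7.
φ(3^3) = 3^3 − 3^2 = 27 − 9 = 18.
φ(7) = 7 − 1 = 6.
φ(189) = 18 × 6 = 108.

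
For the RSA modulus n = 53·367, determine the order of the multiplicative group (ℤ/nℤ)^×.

19032

φ(53) = 53 − 1 = 52.
φ(367) = 367 − 1 = 366.
Multiply: 52 · 366 = 19032.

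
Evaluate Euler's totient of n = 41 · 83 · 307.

1003680

φ(1044721) = 1044721 · (1 − 1/41) · (1 − 1/83) · (1 − 1/307)
       = 1044721 · 1003680/1044721 = 1003680.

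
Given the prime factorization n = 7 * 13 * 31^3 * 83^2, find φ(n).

14127622560

φ(18675948109) = 18675948109 · (1 − 1/7) · (1 − 1/13) · (1 − 1/31) · (1 − 1/83)
       = 18675948109 · 177120/234143 = 14127622560.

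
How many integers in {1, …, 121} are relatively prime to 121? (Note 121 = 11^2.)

110

φ(11^2) = 11^2 − 11^1 = 121 − 11 = 110.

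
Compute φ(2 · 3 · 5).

8

φ(2) = 2 − 1 = 1.
φ(3) = 3 − 1 = 2.
φ(5) = 5 − 1 = 4.
Since φ is multiplicative, φ(30) = 1 · 2 · 4 = 8.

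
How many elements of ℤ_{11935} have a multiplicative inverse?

First factor: 11935 = 5 × 7 × 11 × 31.
φ(11935) = 11935 · (1 − 1/5) · (1 − 1/7) · (1 − 1/11) · (1 − 1/31)
       = 11935 · 7200/11935 = 7200.

7200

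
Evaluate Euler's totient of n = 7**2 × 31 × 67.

83160

φ(101773) = 101773 · (1 − 1/7) · (1 − 1/31) · (1 − 1/67)
       = 101773 · 11880/14539 = 83160.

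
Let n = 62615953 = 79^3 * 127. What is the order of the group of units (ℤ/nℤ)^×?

φ(62615953) = 62615953 · (1 − 1/79) · (1 − 1/127)
       = 62615953 · 9828/10033 = 61336548.

61336548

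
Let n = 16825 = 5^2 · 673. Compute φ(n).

13440

φ(5^2) = 5^2 − 5^1 = 25 − 5 = 20.
φ(673) = 673 − 1 = 672.
φ(16825) = 20 × 672 = 13440.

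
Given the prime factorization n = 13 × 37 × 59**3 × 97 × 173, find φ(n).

1440175583232

φ(1657749664519) = 1657749664519 · (1 − 1/13) · (1 − 1/37) · (1 − 1/59) · (1 − 1/97) · (1 − 1/173)
       = 1657749664519 · 413724672/476227999 = 1440175583232.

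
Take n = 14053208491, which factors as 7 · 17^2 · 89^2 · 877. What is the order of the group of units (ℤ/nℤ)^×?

11196877824

φ(7) = 7 − 1 = 6.
φ(17^2) = 17^1·(17−1) = 17·16 = 272.
φ(89^2) = 89^1·(89−1) = 89·88 = 7832.
φ(877) = 877 − 1 = 876.
Since φ is multiplicative, φ(14053208491) = 6 · 272 · 7832 · 876 = 11196877824.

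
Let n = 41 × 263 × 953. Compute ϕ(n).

9976960

φ(41) = 41 − 1 = 40.
φ(263) = 263 − 1 = 262.
φ(953) = 953 − 1 = 952.
φ(10276199) = 40 × 262 × 952 = 9976960.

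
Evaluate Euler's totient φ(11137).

9072

First factor: 11137 = 7 * 37 * 43.
φ(11137) = 11137 · (1 − 1/7) · (1 − 1/37) · (1 − 1/43)
       = 11137 · 9072/11137 = 9072.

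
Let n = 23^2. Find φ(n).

φ(23^2) = 23^1·(23−1) = 23·22 = 506.

506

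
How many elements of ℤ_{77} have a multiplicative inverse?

First factor: 77 = 7 · 11.
φ(77) = 77 · (1 − 1/7) · (1 − 1/11)
       = 77 · 60/77 = 60.

60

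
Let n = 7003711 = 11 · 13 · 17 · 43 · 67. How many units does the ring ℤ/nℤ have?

5322240

φ(11) = 11 − 1 = 10.
φ(13) = 13 − 1 = 12.
φ(17) = 17 − 1 = 16.
φ(43) = 43 − 1 = 42.
φ(67) = 67 − 1 = 66.
φ(7003711) = 10 × 12 × 16 × 42 × 66 = 5322240.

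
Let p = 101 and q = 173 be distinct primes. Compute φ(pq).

For distinct primes, φ(pq) = (p−1)(q−1) = 100 × 172 = 17200.

17200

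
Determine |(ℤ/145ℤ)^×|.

112

Factor 145: 145 = 5 * 29.
φ(5) = 5 − 1 = 4.
φ(29) = 29 − 1 = 28.
Multiply: 4 · 28 = 112.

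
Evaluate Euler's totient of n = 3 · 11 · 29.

560

φ(3) = 3 − 1 = 2.
φ(11) = 11 − 1 = 10.
φ(29) = 29 − 1 = 28.
φ(957) = 2 × 10 × 28 = 560.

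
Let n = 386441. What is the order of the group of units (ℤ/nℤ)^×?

First factor: 386441 = 11 * 19 * 43^2.
φ(386441) = 386441 · (1 − 1/11) · (1 − 1/19) · (1 − 1/43)
       = 386441 · 7560/8987 = 325080.

325080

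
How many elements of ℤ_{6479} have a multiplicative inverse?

5400

Factor 6479: 6479 = 11 × 19 × 31.
φ(11) = 11 − 1 = 10.
φ(19) = 19 − 1 = 18.
φ(31) = 31 − 1 = 30.
φ(6479) = 10 × 18 × 30 = 5400.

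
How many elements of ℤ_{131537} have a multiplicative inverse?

Prime factorization: 131537 = 7 × 19 × 23 × 43.
φ(131537) = 131537 · (1 − 1/7) · (1 − 1/19) · (1 − 1/23) · (1 − 1/43)
       = 131537 · 99792/131537 = 99792.

99792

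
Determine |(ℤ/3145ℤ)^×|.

3145 = 5 · 17 · 37.
φ(5) = 5 − 1 = 4.
φ(17) = 17 − 1 = 16.
φ(37) = 37 − 1 = 36.
Multiply: 4 · 16 · 36 = 2304.

2304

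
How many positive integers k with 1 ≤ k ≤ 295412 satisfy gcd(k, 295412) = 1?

123552

Factor 295412: 295412 = 2^2 * 13^2 * 19 * 23.
φ(295412) = 295412 · (1 − 1/2) · (1 − 1/13) · (1 − 1/19) · (1 − 1/23)
       = 295412 · 4752/11362 = 123552.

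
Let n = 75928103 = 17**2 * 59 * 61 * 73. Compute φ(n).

φ(75928103) = 75928103 · (1 − 1/17) · (1 − 1/59) · (1 − 1/61) · (1 − 1/73)
       = 75928103 · 4008960/4466359 = 68152320.

68152320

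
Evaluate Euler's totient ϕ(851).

851 = 23 * 37.
φ(23) = 23 − 1 = 22.
φ(37) = 37 − 1 = 36.
Multiply: 22 · 36 = 792.

792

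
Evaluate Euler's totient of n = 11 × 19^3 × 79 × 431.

2179429200

φ(11) = 11 − 1 = 10.
φ(19^3) = 19^2·(19−1) = 361·18 = 6498.
φ(79) = 79 − 1 = 78.
φ(431) = 431 − 1 = 430.
Since φ is multiplicative, φ(2568963001) = 10 · 6498 · 78 · 430 = 2179429200.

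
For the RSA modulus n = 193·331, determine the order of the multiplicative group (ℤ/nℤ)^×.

φ(63883) = 63883 · (1 − 1/193) · (1 − 1/331)
       = 63883 · 63360/63883 = 63360.

63360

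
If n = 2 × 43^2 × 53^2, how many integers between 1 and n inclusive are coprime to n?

φ(10387682) = 10387682 · (1 − 1/2) · (1 − 1/43) · (1 − 1/53)
       = 10387682 · 2184/4558 = 4977336.

4977336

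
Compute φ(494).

First factor: 494 = 2 × 13 × 19.
φ(2) = 2 − 1 = 1.
φ(13) = 13 − 1 = 12.
φ(19) = 19 − 1 = 18.
Since φ is multiplicative, φ(494) = 1 · 12 · 18 = 216.

216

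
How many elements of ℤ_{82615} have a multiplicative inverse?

57600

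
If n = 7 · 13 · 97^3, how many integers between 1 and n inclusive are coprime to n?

65035008

φ(7) = 7 − 1 = 6.
φ(13) = 13 − 1 = 12.
φ(97^3) = 97^3 − 97^2 = 912673 − 9409 = 903264.
Since φ is multiplicative, φ(83053243) = 6 · 12 · 903264 = 65035008.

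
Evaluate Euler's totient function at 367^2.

φ(134689) = 134689 · (1 − 1/367)
       = 134689 · 366/367 = 134322.

134322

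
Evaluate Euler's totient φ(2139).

1320

Factor 2139: 2139 = 3 · 23 · 31.
φ(2139) = 2139 · (1 − 1/3) · (1 − 1/23) · (1 − 1/31)
       = 2139 · 1320/2139 = 1320.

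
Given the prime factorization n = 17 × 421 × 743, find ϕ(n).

4986240

φ(17) = 17 − 1 = 16.
φ(421) = 421 − 1 = 420.
φ(743) = 743 − 1 = 742.
Multiply: 16 · 420 · 742 = 4986240.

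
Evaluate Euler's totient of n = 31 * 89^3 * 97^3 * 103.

1926632195896320

φ(31) = 31 − 1 = 30.
φ(89^3) = 89^2·(89−1) = 7921·88 = 697048.
φ(97^3) = 97^3 − 97^2 = 912673 − 9409 = 903264.
φ(103) = 103 − 1 = 102.
φ(2054395907633441) = 30 × 697048 × 903264 × 102 = 1926632195896320.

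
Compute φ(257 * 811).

φ(257) = 257 − 1 = 256.
φ(811) = 811 − 1 = 810.
φ(208427) = 256 × 810 = 207360.

207360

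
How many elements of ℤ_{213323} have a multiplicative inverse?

Factor 213323: 213323 = 11^2 · 41 · 43.
φ(213323) = 213323 · (1 − 1/11) · (1 − 1/41) · (1 − 1/43)
       = 213323 · 16800/19393 = 184800.

184800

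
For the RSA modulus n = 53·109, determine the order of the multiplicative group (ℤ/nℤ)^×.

φ(53) = 53 − 1 = 52.
φ(109) = 109 − 1 = 108.
Since φ is multiplicative, φ(5777) = 52 · 108 = 5616.

5616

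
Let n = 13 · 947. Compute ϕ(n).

φ(13) = 13 − 1 = 12.
φ(947) = 947 − 1 = 946.
Since φ is multiplicative, φ(12311) = 12 · 946 = 11352.

11352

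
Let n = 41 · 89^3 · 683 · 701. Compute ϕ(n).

φ(13838614081807) = 13838614081807 · (1 − 1/41) · (1 − 1/89) · (1 − 1/683) · (1 − 1/701)
       = 13838614081807 · 1680448000/1747079167 = 13310828608000.

13310828608000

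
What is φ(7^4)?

φ(2401) = 2401 · (1 − 1/7)
       = 2401 · 6/7 = 2058.

2058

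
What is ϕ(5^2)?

20

φ(25) = 25 · (1 − 1/5)
       = 25 · 4/5 = 20.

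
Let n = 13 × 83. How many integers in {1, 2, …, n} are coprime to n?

φ(13) = 13 − 1 = 12.
φ(83) = 83 − 1 = 82.
Since φ is multiplicative, φ(1079) = 12 · 82 = 984.

984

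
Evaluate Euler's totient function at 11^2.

110

φ(11^2) = 11^1·(11−1) = 11·10 = 110.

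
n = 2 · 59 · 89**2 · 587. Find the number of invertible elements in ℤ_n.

266194016

φ(2) = 2 − 1 = 1.
φ(59) = 59 − 1 = 58.
φ(89^2) = 89^2 − 89^1 = 7921 − 89 = 7832.
φ(587) = 587 − 1 = 586.
φ(548655986) = 1 × 58 × 7832 × 586 = 266194016.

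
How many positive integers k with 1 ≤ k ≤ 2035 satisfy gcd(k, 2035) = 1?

Prime factorization: 2035 = 5 * 11 * 37.
φ(5) = 5 − 1 = 4.
φ(11) = 11 − 1 = 10.
φ(37) = 37 − 1 = 36.
Since φ is multiplicative, φ(2035) = 4 · 10 · 36 = 1440.

1440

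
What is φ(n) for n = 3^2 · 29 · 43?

φ(11223) = 11223 · (1 − 1/3) · (1 − 1/29) · (1 − 1/43)
       = 11223 · 2352/3741 = 7056.

7056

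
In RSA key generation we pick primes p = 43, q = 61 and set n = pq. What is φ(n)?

2520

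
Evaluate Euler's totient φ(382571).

First factor: 382571 = 7 · 31 · 41 · 43.
φ(7) = 7 − 1 = 6.
φ(31) = 31 − 1 = 30.
φ(41) = 41 − 1 = 40.
φ(43) = 43 − 1 = 42.
Since φ is multiplicative, φ(382571) = 6 · 30 · 40 · 42 = 302400.

302400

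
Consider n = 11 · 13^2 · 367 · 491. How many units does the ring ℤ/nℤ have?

φ(334986223) = 334986223 · (1 − 1/11) · (1 − 1/13) · (1 − 1/367) · (1 − 1/491)
       = 334986223 · 21520800/25768171 = 279770400.

279770400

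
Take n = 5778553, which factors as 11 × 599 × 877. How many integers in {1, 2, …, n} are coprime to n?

φ(11) = 11 − 1 = 10.
φ(599) = 599 − 1 = 598.
φ(877) = 877 − 1 = 876.
Since φ is multiplicative, φ(5778553) = 10 · 598 · 876 = 5238480.

5238480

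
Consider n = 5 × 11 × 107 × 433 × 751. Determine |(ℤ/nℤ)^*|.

φ(5) = 5 − 1 = 4.
φ(11) = 11 − 1 = 10.
φ(107) = 107 − 1 = 106.
φ(433) = 433 − 1 = 432.
φ(751) = 751 − 1 = 750.
φ(1913701955) = 4 × 10 × 106 × 432 × 750 = 1373760000.

1373760000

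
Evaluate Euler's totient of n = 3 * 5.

φ(15) = 15 · (1 − 1/3) · (1 − 1/5)
       = 15 · 8/15 = 8.

8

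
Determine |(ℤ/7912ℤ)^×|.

Factor 7912: 7912 = 2^3 · 23 · 43.
φ(7912) = 7912 · (1 − 1/2) · (1 − 1/23) · (1 − 1/43)
       = 7912 · 924/1978 = 3696.

3696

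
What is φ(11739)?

First factor: 11739 = 3 * 7 * 13 * 43.
φ(11739) = 11739 · (1 − 1/3) · (1 − 1/7) · (1 − 1/13) · (1 − 1/43)
       = 11739 · 6048/11739 = 6048.

6048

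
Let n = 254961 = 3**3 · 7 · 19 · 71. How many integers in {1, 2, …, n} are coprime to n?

136080

φ(254961) = 254961 · (1 − 1/3) · (1 − 1/7) · (1 − 1/19) · (1 − 1/71)
       = 254961 · 15120/28329 = 136080.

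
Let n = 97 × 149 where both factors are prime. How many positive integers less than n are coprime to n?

14208

φ(97) = 97 − 1 = 96.
φ(149) = 149 − 1 = 148.
Multiply: 96 · 148 = 14208.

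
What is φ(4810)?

4810 = 2 * 5 * 13 * 37.
φ(2) = 2 − 1 = 1.
φ(5) = 5 − 1 = 4.
φ(13) = 13 − 1 = 12.
φ(37) = 37 − 1 = 36.
φ(4810) = 1 × 4 × 12 × 36 = 1728.

1728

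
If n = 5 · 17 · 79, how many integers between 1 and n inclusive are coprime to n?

4992

φ(5) = 5 − 1 = 4.
φ(17) = 17 − 1 = 16.
φ(79) = 79 − 1 = 78.
φ(6715) = 4 × 16 × 78 = 4992.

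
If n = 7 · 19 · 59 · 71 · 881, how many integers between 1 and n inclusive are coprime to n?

385862400

φ(7) = 7 − 1 = 6.
φ(19) = 19 − 1 = 18.
φ(59) = 59 − 1 = 58.
φ(71) = 71 − 1 = 70.
φ(881) = 881 − 1 = 880.
Multiply: 6 · 18 · 58 · 70 · 880 = 385862400.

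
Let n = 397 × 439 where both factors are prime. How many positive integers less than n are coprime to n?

173448

For distinct primes, φ(pq) = (p−1)(q−1) = 396 × 438 = 173448.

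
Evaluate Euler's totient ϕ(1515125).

1056000

Prime factorization: 1515125 = 5**3 * 17 * 23 * 31.
φ(5^3) = 5^2·(5−1) = 25·4 = 100.
φ(17) = 17 − 1 = 16.
φ(23) = 23 − 1 = 22.
φ(31) = 31 − 1 = 30.
Multiply: 100 · 16 · 22 · 30 = 1056000.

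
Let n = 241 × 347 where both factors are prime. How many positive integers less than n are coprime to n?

φ(n) = (p − 1)(q − 1) = (241−1)(347−1) = 240·346 = 83040.

83040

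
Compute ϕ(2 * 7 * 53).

312

φ(742) = 742 · (1 − 1/2) · (1 − 1/7) · (1 − 1/53)
       = 742 · 312/742 = 312.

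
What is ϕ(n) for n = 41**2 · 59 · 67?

6277920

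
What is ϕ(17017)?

Factor 17017: 17017 = 7 · 11 · 13 · 17.
φ(17017) = 17017 · (1 − 1/7) · (1 − 1/11) · (1 − 1/13) · (1 − 1/17)
       = 17017 · 11520/17017 = 11520.

11520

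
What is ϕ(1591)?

1512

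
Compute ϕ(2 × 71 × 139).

9660

φ(2) = 2 − 1 = 1.
φ(71) = 71 − 1 = 70.
φ(139) = 139 − 1 = 138.
Since φ is multiplicative, φ(19738) = 1 · 70 · 138 = 9660.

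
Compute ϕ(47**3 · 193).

φ(47^3) = 47^3 − 47^2 = 103823 − 2209 = 101614.
φ(193) = 193 − 1 = 192.
φ(20037839) = 101614 × 192 = 19509888.

19509888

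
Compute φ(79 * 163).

12636

φ(12877) = 12877 · (1 − 1/79) · (1 − 1/163)
       = 12877 · 12636/12877 = 12636.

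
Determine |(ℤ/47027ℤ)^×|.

Factor 47027: 47027 = 31 · 37 · 41.
φ(31) = 31 − 1 = 30.
φ(37) = 37 − 1 = 36.
φ(41) = 41 − 1 = 40.
Multiply: 30 · 36 · 40 = 43200.

43200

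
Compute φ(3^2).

φ(3^2) = 3^1·(3−1) = 3·2 = 6.

6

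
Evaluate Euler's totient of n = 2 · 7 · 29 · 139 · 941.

21792960

φ(2) = 2 − 1 = 1.
φ(7) = 7 − 1 = 6.
φ(29) = 29 − 1 = 28.
φ(139) = 139 − 1 = 138.
φ(941) = 941 − 1 = 940.
φ(53104394) = 1 × 6 × 28 × 138 × 940 = 21792960.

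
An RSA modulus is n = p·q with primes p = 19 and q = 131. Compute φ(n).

φ(2489) = 2489 · (1 − 1/19) · (1 − 1/131)
       = 2489 · 2340/2489 = 2340.

2340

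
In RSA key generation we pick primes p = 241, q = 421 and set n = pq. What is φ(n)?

100800

φ(101461) = 101461 · (1 − 1/241) · (1 − 1/421)
       = 101461 · 100800/101461 = 100800.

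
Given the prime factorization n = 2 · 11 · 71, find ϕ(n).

700

φ(1562) = 1562 · (1 − 1/2) · (1 − 1/11) · (1 − 1/71)
       = 1562 · 700/1562 = 700.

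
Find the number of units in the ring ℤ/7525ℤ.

First factor: 7525 = 5**2 × 7 × 43.
φ(5^2) = 5^2 − 5^1 = 25 − 5 = 20.
φ(7) = 7 − 1 = 6.
φ(43) = 43 − 1 = 42.
Multiply: 20 · 6 · 42 = 5040.

5040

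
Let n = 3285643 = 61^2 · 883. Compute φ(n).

φ(61^2) = 61^2 − 61^1 = 3721 − 61 = 3660.
φ(883) = 883 − 1 = 882.
Since φ is multiplicative, φ(3285643) = 3660 · 882 = 3228120.

3228120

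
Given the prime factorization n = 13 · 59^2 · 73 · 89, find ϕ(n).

260181504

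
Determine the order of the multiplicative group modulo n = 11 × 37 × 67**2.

1591920

φ(11) = 11 − 1 = 10.
φ(37) = 37 − 1 = 36.
φ(67^2) = 67^1·(67−1) = 67·66 = 4422.
φ(1827023) = 10 × 36 × 4422 = 1591920.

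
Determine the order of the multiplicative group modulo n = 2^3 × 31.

120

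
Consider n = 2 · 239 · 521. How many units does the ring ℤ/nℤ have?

φ(2) = 2 − 1 = 1.
φ(239) = 239 − 1 = 238.
φ(521) = 521 − 1 = 520.
Since φ is multiplicative, φ(249038) = 1 · 238 · 520 = 123760.

123760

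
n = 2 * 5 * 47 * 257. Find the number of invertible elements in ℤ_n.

47104

φ(2) = 2 − 1 = 1.
φ(5) = 5 − 1 = 4.
φ(47) = 47 − 1 = 46.
φ(257) = 257 − 1 = 256.
Multiply: 1 · 4 · 46 · 256 = 47104.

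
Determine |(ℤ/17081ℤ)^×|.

15120

First factor: 17081 = 19 · 29 · 31.
φ(19) = 19 − 1 = 18.
φ(29) = 29 − 1 = 28.
φ(31) = 31 − 1 = 30.
Multiply: 18 · 28 · 30 = 15120.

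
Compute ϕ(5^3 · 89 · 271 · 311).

φ(937626125) = 937626125 · (1 − 1/5) · (1 − 1/89) · (1 − 1/271) · (1 − 1/311)
       = 937626125 · 29462400/37505045 = 736560000.

736560000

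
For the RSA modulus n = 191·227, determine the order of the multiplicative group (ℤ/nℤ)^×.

42940

φ(191) = 191 − 1 = 190.
φ(227) = 227 − 1 = 226.
φ(43357) = 190 × 226 = 42940.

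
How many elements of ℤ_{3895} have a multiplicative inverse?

First factor: 3895 = 5 · 19 · 41.
φ(3895) = 3895 · (1 − 1/5) · (1 − 1/19) · (1 − 1/41)
       = 3895 · 2880/3895 = 2880.

2880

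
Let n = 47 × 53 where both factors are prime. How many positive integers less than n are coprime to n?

φ(pq) = (p−1)(q−1) = 46 · 52 = 2392.

2392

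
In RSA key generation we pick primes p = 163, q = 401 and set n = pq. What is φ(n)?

φ(n) = (p − 1)(q − 1) = (163−1)(401−1) = 162·400 = 64800.

64800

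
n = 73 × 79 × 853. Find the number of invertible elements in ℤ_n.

4784832

φ(4919251) = 4919251 · (1 − 1/73) · (1 − 1/79) · (1 − 1/853)
       = 4919251 · 4784832/4919251 = 4784832.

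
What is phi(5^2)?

φ(25) = 25 · (1 − 1/5)
       = 25 · 4/5 = 20.

20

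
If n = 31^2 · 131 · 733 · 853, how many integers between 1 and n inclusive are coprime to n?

φ(78713221859) = 78713221859 · (1 − 1/31) · (1 − 1/131) · (1 − 1/733) · (1 − 1/853)
       = 78713221859 · 2432289600/2539136189 = 75400977600.

75400977600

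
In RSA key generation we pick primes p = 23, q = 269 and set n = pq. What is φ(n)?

φ(n) = (p − 1)(q − 1) = (23−1)(269−1) = 22·268 = 5896.

5896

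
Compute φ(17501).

17501 = 11 * 37 * 43.
φ(17501) = 17501 · (1 − 1/11) · (1 − 1/37) · (1 − 1/43)
       = 17501 · 15120/17501 = 15120.

15120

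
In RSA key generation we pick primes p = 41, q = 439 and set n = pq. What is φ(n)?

17520

φ(pq) = (p−1)(q−1) = 40 · 438 = 17520.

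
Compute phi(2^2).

φ(4) = 4 · (1 − 1/2)
       = 4 · 1/2 = 2.

2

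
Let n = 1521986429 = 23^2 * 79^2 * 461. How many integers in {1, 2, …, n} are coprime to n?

φ(1521986429) = 1521986429 · (1 − 1/23) · (1 − 1/79) · (1 − 1/461)
       = 1521986429 · 789360/837637 = 1434267120.

1434267120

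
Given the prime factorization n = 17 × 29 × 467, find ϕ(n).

φ(17) = 17 − 1 = 16.
φ(29) = 29 − 1 = 28.
φ(467) = 467 − 1 = 466.
Multiply: 16 · 28 · 466 = 208768.

208768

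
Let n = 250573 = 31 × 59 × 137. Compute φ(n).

236640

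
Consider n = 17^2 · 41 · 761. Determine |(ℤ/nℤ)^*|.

φ(9017089) = 9017089 · (1 − 1/17) · (1 − 1/41) · (1 − 1/761)
       = 9017089 · 486400/530417 = 8268800.

8268800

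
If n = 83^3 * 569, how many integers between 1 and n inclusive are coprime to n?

φ(83^3) = 83^3 − 83^2 = 571787 − 6889 = 564898.
φ(569) = 569 − 1 = 568.
φ(325346803) = 564898 × 568 = 320862064.

320862064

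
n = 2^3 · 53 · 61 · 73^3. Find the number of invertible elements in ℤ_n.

4788426240

φ(2^3) = 2^3 − 2^2 = 8 − 4 = 4.
φ(53) = 53 − 1 = 52.
φ(61) = 61 − 1 = 60.
φ(73^3) = 73^2·(73−1) = 5329·72 = 383688.
Since φ is multiplicative, φ(10061535688) = 4 · 52 · 60 · 383688 = 4788426240.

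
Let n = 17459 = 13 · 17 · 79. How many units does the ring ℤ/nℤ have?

14976

φ(13) = 13 − 1 = 12.
φ(17) = 17 − 1 = 16.
φ(79) = 79 − 1 = 78.
Multiply: 12 · 16 · 78 = 14976.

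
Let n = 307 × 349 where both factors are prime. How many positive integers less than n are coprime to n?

106488

φ(307) = 307 − 1 = 306.
φ(349) = 349 − 1 = 348.
Multiply: 306 · 348 = 106488.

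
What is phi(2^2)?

2

φ(2^2) = 2^1·(2−1) = 2·1 = 2.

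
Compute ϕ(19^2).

φ(19^2) = 19^1·(19−1) = 19·18 = 342.

342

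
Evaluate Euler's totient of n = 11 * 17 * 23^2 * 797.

φ(78841631) = 78841631 · (1 − 1/11) · (1 − 1/17) · (1 − 1/23) · (1 − 1/797)
       = 78841631 · 2801920/3427897 = 64444160.

64444160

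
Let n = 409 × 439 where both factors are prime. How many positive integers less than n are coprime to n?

φ(179551) = 179551 · (1 − 1/409) · (1 − 1/439)
       = 179551 · 178704/179551 = 178704.

178704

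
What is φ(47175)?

23040

47175 = 3 * 5^2 * 17 * 37.
φ(47175) = 47175 · (1 − 1/3) · (1 − 1/5) · (1 − 1/17) · (1 − 1/37)
       = 47175 · 4608/9435 = 23040.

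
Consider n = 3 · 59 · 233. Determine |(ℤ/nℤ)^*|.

φ(41241) = 41241 · (1 − 1/3) · (1 − 1/59) · (1 − 1/233)
       = 41241 · 26912/41241 = 26912.

26912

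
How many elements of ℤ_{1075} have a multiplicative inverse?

1075 = 5**2 · 43.
φ(5^2) = 5^2 − 5^1 = 25 − 5 = 20.
φ(43) = 43 − 1 = 42.
Multiply: 20 · 42 = 840.

840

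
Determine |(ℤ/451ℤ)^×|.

400

Prime factorization: 451 = 11 · 41.
φ(451) = 451 · (1 − 1/11) · (1 − 1/41)
       = 451 · 400/451 = 400.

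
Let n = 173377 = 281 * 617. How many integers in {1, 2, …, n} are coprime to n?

172480

φ(281) = 281 − 1 = 280.
φ(617) = 617 − 1 = 616.
Since φ is multiplicative, φ(173377) = 280 · 616 = 172480.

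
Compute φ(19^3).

6498

φ(6859) = 6859 · (1 − 1/19)
       = 6859 · 18/19 = 6498.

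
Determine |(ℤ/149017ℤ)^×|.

118800

Prime factorization: 149017 = 11 · 19 · 23 · 31.
φ(149017) = 149017 · (1 − 1/11) · (1 − 1/19) · (1 − 1/23) · (1 − 1/31)
       = 149017 · 118800/149017 = 118800.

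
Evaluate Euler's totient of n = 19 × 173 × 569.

1758528

φ(19) = 19 − 1 = 18.
φ(173) = 173 − 1 = 172.
φ(569) = 569 − 1 = 568.
Multiply: 18 · 172 · 568 = 1758528.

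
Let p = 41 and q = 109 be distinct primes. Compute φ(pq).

For distinct primes, φ(pq) = (p−1)(q−1) = 40 × 108 = 4320.

4320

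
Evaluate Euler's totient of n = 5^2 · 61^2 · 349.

25473600

φ(5^2) = 5^2 − 5^1 = 25 − 5 = 20.
φ(61^2) = 61^1·(61−1) = 61·60 = 3660.
φ(349) = 349 − 1 = 348.
Multiply: 20 · 3660 · 348 = 25473600.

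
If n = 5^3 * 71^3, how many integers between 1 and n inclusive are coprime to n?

35287000

φ(5^3) = 5^3 − 5^2 = 125 − 25 = 100.
φ(71^3) = 71^2·(71−1) = 5041·70 = 352870.
Multiply: 100 · 352870 = 35287000.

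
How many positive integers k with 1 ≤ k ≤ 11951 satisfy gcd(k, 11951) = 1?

First factor: 11951 = 17 · 19 · 37.
φ(17) = 17 − 1 = 16.
φ(19) = 19 − 1 = 18.
φ(37) = 37 − 1 = 36.
Multiply: 16 · 18 · 36 = 10368.

10368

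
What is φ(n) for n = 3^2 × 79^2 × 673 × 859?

φ(32471692083) = 32471692083 · (1 − 1/3) · (1 − 1/79) · (1 − 1/673) · (1 − 1/859)
       = 32471692083 · 89945856/137011359 = 21317167872.

21317167872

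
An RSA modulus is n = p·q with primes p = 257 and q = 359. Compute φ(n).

91648

For distinct primes, φ(pq) = (p−1)(q−1) = 256 × 358 = 91648.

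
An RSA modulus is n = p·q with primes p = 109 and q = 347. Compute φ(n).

φ(pq) = (p−1)(q−1) = 108 · 346 = 37368.

37368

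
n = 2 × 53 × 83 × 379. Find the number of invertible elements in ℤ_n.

1611792

φ(2) = 2 − 1 = 1.
φ(53) = 53 − 1 = 52.
φ(83) = 83 − 1 = 82.
φ(379) = 379 − 1 = 378.
Since φ is multiplicative, φ(3334442) = 1 · 52 · 82 · 378 = 1611792.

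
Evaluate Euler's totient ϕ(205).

160

First factor: 205 = 5 · 41.
φ(5) = 5 − 1 = 4.
φ(41) = 41 − 1 = 40.
φ(205) = 4 × 40 = 160.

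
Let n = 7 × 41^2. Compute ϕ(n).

φ(11767) = 11767 · (1 − 1/7) · (1 − 1/41)
       = 11767 · 240/287 = 9840.

9840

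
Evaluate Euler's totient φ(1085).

720

First factor: 1085 = 5 × 7 × 31.
φ(5) = 5 − 1 = 4.
φ(7) = 7 − 1 = 6.
φ(31) = 31 − 1 = 30.
φ(1085) = 4 × 6 × 30 = 720.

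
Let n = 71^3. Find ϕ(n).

352870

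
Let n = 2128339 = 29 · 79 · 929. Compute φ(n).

2026752

φ(2128339) = 2128339 · (1 − 1/29) · (1 − 1/79) · (1 − 1/929)
       = 2128339 · 2026752/2128339 = 2026752.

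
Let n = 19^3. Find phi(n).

6498

φ(19^3) = 19^2·(19−1) = 361·18 = 6498.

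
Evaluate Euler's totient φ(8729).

Factor 8729: 8729 = 7 · 29 · 43.
φ(7) = 7 − 1 = 6.
φ(29) = 29 − 1 = 28.
φ(43) = 43 − 1 = 42.
Since φ is multiplicative, φ(8729) = 6 · 28 · 42 = 7056.

7056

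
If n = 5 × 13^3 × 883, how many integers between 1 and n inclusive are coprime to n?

7154784

φ(9699755) = 9699755 · (1 − 1/5) · (1 − 1/13) · (1 − 1/883)
       = 9699755 · 42336/57395 = 7154784.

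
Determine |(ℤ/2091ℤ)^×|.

1280

Factor 2091: 2091 = 3 · 17 · 41.
φ(2091) = 2091 · (1 − 1/3) · (1 − 1/17) · (1 − 1/41)
       = 2091 · 1280/2091 = 1280.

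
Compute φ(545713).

444528

545713 = 7^3 * 37 * 43.
φ(545713) = 545713 · (1 − 1/7) · (1 − 1/37) · (1 − 1/43)
       = 545713 · 9072/11137 = 444528.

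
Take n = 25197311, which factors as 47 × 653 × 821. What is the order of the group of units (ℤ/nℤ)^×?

φ(47) = 47 − 1 = 46.
φ(653) = 653 − 1 = 652.
φ(821) = 821 − 1 = 820.
Since φ is multiplicative, φ(25197311) = 46 · 652 · 820 = 24593440.

24593440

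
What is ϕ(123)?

80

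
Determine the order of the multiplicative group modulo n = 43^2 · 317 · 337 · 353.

φ(43^2) = 43^2 − 43^1 = 1849 − 43 = 1806.
φ(317) = 317 − 1 = 316.
φ(337) = 337 − 1 = 336.
φ(353) = 353 − 1 = 352.
φ(69726967813) = 1806 × 316 × 336 × 352 = 67497357312.

67497357312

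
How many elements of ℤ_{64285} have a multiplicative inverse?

44352

Factor 64285: 64285 = 5 * 13 * 23 * 43.
φ(5) = 5 − 1 = 4.
φ(13) = 13 − 1 = 12.
φ(23) = 23 − 1 = 22.
φ(43) = 43 − 1 = 42.
Multiply: 4 · 12 · 22 · 42 = 44352.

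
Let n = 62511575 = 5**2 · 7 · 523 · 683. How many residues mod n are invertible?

φ(5^2) = 5^1·(5−1) = 5·4 = 20.
φ(7) = 7 − 1 = 6.
φ(523) = 523 − 1 = 522.
φ(683) = 683 − 1 = 682.
Since φ is multiplicative, φ(62511575) = 20 · 6 · 522 · 682 = 42720480.

42720480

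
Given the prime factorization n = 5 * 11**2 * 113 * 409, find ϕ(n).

20106240

φ(5) = 5 − 1 = 4.
φ(11^2) = 11^2 − 11^1 = 121 − 11 = 110.
φ(113) = 113 − 1 = 112.
φ(409) = 409 − 1 = 408.
Since φ is multiplicative, φ(27961285) = 4 · 110 · 112 · 408 = 20106240.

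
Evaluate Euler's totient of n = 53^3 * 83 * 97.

φ(1198608727) = 1198608727 · (1 − 1/53) · (1 − 1/83) · (1 − 1/97)
       = 1198608727 · 409344/426703 = 1149847296.

1149847296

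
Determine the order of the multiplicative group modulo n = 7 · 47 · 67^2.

φ(7) = 7 − 1 = 6.
φ(47) = 47 − 1 = 46.
φ(67^2) = 67^1·(67−1) = 67·66 = 4422.
φ(1476881) = 6 × 46 × 4422 = 1220472.

1220472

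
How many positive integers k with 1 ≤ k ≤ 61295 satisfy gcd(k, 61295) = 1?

42240

First factor: 61295 = 5 × 13 × 23 × 41.
φ(5) = 5 − 1 = 4.
φ(13) = 13 − 1 = 12.
φ(23) = 23 − 1 = 22.
φ(41) = 41 − 1 = 40.
Since φ is multiplicative, φ(61295) = 4 · 12 · 22 · 40 = 42240.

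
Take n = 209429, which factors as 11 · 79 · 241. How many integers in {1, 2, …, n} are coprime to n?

φ(11) = 11 − 1 = 10.
φ(79) = 79 − 1 = 78.
φ(241) = 241 − 1 = 240.
φ(209429) = 10 × 78 × 240 = 187200.

187200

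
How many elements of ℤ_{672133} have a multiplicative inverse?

493920

Factor 672133: 672133 = 7^2 · 11 · 29 · 43.
φ(672133) = 672133 · (1 − 1/7) · (1 − 1/11) · (1 − 1/29) · (1 − 1/43)
       = 672133 · 70560/96019 = 493920.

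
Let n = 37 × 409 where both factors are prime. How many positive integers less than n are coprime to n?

For distinct primes, φ(pq) = (p−1)(q−1) = 36 × 408 = 14688.

14688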